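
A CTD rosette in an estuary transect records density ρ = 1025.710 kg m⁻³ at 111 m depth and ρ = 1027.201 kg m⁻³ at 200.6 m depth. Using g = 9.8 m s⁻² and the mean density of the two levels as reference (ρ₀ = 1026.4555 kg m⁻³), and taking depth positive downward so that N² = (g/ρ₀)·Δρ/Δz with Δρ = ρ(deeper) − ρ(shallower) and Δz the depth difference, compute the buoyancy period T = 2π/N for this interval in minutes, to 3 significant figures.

Δρ = 1027.201 − 1025.710 = 1.491 kg m⁻³ over Δz = 200.6 − 111 = 89.6 m.
N² = (9.8/1026.4555) × (1.491/89.6) = 1.5888 × 10⁻⁴ s⁻².
N = √(1.5888 × 10⁻⁴) = 0.012605 rad s⁻¹, so T = 2π/N = 498.47 s = 8.3078 min ≈ 8.31 min.

8.31 min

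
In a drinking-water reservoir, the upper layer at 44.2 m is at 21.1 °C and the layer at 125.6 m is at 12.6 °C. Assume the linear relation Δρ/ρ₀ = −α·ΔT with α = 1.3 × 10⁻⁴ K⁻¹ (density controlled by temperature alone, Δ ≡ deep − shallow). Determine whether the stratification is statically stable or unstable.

stable

ΔT = 12.6 − 21.1 = -8.5 K, so Δρ/ρ₀ = −αΔT = 1.105 × 10⁻³.
Δρ/ρ₀ > 0, so Δρ > 0: deeper water is denser → statically stable.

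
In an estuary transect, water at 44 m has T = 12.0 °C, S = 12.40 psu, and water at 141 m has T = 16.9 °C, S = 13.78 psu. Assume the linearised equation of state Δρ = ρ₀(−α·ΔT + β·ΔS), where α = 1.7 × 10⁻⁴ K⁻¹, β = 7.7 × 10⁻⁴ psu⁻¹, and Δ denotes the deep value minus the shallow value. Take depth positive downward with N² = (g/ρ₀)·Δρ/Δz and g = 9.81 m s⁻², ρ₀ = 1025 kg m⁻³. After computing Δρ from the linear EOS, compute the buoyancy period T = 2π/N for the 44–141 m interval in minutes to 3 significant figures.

21.7 min

ΔT = +4.9 K, ΔS = +1.38 psu (deep − shallow).
Δρ/ρ₀ = −αΔT + βΔS = -8.33 × 10⁻⁴ + 1.0626 × 10⁻³ = 2.296 × 10⁻⁴, so Δρ ≈ 0.2353 kg m⁻³.
N² = (g/ρ₀)·Δρ/Δz = g·(Δρ/ρ₀)/Δz = 9.81 × 2.296 × 10⁻⁴ / 97 = 2.3220 × 10⁻⁵ s⁻².
N = √(2.3220 × 10⁻⁵) = 4.8187 × 10⁻³ rad s⁻¹ → T = 2π/N = 1.3039 × 10³ s = 21.732 min ≈ 21.7 min.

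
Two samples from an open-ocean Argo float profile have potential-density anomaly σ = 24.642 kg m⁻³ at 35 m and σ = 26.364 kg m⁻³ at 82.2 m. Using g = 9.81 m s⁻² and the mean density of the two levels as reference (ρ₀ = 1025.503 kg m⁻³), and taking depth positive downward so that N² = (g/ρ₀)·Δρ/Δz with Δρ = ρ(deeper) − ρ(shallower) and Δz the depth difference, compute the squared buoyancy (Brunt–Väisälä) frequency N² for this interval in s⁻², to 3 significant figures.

3.49 × 10⁻⁴ s⁻²

Δρ = 1026.364 − 1024.642 = 1.722 kg m⁻³ over Δz = 82.2 − 35 = 47.2 m.
N² = (9.81/1025.503) × (1.722/47.2) = 3.4900 × 10⁻⁴ s⁻² ≈ 3.49 × 10⁻⁴ s⁻².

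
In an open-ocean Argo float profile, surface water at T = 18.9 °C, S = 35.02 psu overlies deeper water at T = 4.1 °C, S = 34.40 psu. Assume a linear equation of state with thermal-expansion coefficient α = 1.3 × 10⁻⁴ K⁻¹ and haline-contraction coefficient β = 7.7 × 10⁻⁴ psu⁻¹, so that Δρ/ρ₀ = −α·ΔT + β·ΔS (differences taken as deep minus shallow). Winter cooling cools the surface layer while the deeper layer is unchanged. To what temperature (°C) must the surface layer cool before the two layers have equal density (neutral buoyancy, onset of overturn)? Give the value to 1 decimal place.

Neutral buoyancy requires Δρ = 0, i.e. −α(T_deep − T_surf′) + β(S_deep − S_surf) = 0.
T_surf′ = T_deep − (β/α)·ΔS = 4.1 − (7.7 × 10⁻⁴/1.3 × 10⁻⁴)·(-0.62) = 7.772 °C.
Cooling required: 18.9 − (7.772) = 11.128 °C.

7.8 °C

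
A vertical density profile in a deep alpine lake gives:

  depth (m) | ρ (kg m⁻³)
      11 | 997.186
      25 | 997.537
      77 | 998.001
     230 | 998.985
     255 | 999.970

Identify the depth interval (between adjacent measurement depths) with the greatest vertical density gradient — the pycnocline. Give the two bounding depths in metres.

Compute the density gradient over each adjacent pair:
  11–25 m: Δρ/Δz = 0.351/14 = 0.025 kg m⁻⁴
  25–77 m: Δρ/Δz = 0.464/52 = 8.9 × 10⁻³ kg m⁻⁴
  77–230 m: Δρ/Δz = 0.984/153 = 6.4 × 10⁻³ kg m⁻⁴
  230–255 m: Δρ/Δz = 0.985/25 = 0.039 kg m⁻⁴
The largest gradient is in the 230–255 m interval — the pycnocline.

230–255 m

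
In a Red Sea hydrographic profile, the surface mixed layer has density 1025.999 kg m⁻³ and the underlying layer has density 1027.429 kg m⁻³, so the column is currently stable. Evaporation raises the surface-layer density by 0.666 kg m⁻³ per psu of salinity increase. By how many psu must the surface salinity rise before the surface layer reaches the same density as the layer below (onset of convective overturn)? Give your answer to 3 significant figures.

2.15 psu

Density deficit of the surface layer: 1027.429 − 1025.999 = 1.43 kg m⁻³.
Required change = 1.43 / 0.666 = 2.15 psu.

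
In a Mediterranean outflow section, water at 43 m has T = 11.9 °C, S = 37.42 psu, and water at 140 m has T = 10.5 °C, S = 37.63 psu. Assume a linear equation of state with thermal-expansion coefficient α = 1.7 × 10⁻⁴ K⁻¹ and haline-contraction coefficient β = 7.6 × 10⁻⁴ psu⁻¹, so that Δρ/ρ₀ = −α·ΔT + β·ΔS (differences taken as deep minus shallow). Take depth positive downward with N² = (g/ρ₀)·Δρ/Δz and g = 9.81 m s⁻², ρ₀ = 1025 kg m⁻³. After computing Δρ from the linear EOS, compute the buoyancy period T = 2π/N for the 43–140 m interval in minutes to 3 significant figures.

16.5 min

ΔT = -1.4 K, ΔS = +0.21 psu (deep − shallow).
Δρ/ρ₀ = −αΔT + βΔS = 2.38 × 10⁻⁴ + 1.596 × 10⁻⁴ = 3.976 × 10⁻⁴, so Δρ ≈ 0.4075 kg m⁻³.
N² = (g/ρ₀)·Δρ/Δz = g·(Δρ/ρ₀)/Δz = 9.81 × 3.976 × 10⁻⁴ / 97 = 4.0211 × 10⁻⁵ s⁻².
N = √(4.0211 × 10⁻⁵) = 6.3412 × 10⁻³ rad s⁻¹ → T = 2π/N = 990.85 s = 16.514 min ≈ 16.5 min.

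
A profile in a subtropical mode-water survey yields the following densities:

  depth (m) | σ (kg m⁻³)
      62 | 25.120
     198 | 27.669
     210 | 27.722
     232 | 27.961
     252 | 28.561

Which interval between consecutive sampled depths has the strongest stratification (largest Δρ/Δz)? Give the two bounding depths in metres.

Compute the density gradient over each adjacent pair:
  62–198 m: Δρ/Δz = 2.549/136 = 0.019 kg m⁻⁴
  198–210 m: Δρ/Δz = 0.053/12 = 4.4 × 10⁻³ kg m⁻⁴
  210–232 m: Δρ/Δz = 0.239/22 = 0.011 kg m⁻⁴
  232–252 m: Δρ/Δz = 0.600/20 = 0.030 kg m⁻⁴
The largest gradient is in the 232–252 m interval — the pycnocline.

232–252 m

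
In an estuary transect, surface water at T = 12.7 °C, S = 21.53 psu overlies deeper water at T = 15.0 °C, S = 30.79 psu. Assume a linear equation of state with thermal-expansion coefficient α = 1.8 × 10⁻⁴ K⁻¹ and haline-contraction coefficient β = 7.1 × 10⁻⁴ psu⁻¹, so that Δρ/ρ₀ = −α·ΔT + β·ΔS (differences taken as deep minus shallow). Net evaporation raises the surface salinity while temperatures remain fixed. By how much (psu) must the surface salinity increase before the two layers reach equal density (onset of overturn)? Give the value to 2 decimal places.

8.68 psu

Neutral buoyancy requires −α(T_deep − T_surf) + β(S_deep − S_surf′) = 0.
S_surf′ = S_deep − (α/β)·ΔT = 30.79 − (1.8 × 10⁻⁴/7.1 × 10⁻⁴)·(+2.3) = 30.2069 psu.
Increase required: 30.2069 − 21.53 = 8.6769 psu.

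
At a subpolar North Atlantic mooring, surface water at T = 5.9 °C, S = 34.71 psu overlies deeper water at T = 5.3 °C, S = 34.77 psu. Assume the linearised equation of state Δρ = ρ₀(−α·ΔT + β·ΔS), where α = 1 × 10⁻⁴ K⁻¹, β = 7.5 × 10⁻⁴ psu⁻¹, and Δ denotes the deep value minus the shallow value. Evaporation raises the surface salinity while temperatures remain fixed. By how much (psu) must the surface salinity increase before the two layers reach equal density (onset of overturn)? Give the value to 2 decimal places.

0.14 psu

Neutral buoyancy requires −α(T_deep − T_surf) + β(S_deep − S_surf′) = 0.
S_surf′ = S_deep − (α/β)·ΔT = 34.77 − (1 × 10⁻⁴/7.5 × 10⁻⁴)·(-0.6) = 34.8500 psu.
Increase required: 34.8500 − 34.71 = 0.1400 psu.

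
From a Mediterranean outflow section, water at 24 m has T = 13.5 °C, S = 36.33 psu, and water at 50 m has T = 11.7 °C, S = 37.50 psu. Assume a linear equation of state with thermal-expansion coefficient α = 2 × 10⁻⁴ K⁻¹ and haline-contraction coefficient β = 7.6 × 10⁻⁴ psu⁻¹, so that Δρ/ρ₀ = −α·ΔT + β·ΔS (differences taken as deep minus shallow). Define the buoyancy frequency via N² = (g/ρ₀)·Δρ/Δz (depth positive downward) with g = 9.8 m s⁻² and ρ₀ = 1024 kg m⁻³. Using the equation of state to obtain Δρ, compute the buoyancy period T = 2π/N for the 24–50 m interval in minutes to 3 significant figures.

ΔT = -1.8 K, ΔS = +1.17 psu (deep − shallow).
Δρ/ρ₀ = −αΔT + βΔS = 3.60 × 10⁻⁴ + 8.892 × 10⁻⁴ = 1.2492 × 10⁻³, so Δρ ≈ 1.279 kg m⁻³.
N² = (g/ρ₀)·Δρ/Δz = g·(Δρ/ρ₀)/Δz = 9.8 × 1.2492 × 10⁻³ / 26 = 4.7085 × 10⁻⁴ s⁻².
N = √(4.7085 × 10⁻⁴) = 0.021699 rad s⁻¹ → T = 2π/N = 289.56 s = 4.8260 min ≈ 4.83 min.

4.83 min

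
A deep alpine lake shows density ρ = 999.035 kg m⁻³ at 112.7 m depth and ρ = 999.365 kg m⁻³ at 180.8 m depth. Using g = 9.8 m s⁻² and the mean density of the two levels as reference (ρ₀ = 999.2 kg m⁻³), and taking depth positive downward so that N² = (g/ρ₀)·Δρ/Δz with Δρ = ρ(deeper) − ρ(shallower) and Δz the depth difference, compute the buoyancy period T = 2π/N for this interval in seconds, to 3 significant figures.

911 s

Δρ = 999.365 − 999.035 = 0.330 kg m⁻³ over Δz = 180.8 − 112.7 = 68.1 m.
N² = (9.8/999.2) × (0.330/68.1) = 4.7527 × 10⁻⁵ s⁻².
N = √(4.7527 × 10⁻⁵) = 6.8940 × 10⁻³ rad s⁻¹, so T = 2π/N = 911.40 s ≈ 911 s.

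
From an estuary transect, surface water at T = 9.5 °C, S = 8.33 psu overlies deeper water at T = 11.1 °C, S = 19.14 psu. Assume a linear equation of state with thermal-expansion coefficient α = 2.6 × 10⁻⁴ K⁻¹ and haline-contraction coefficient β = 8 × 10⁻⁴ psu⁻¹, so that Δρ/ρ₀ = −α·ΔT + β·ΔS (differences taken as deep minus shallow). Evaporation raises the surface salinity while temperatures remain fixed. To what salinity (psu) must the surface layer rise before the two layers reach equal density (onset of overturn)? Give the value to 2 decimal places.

18.62 psu

Neutral buoyancy requires −α(T_deep − T_surf) + β(S_deep − S_surf′) = 0.
S_surf′ = S_deep − (α/β)·ΔT = 19.14 − (2.6 × 10⁻⁴/8 × 10⁻⁴)·(+1.6) = 18.6200 psu.
Increase required: 18.6200 − 8.33 = 10.2900 psu.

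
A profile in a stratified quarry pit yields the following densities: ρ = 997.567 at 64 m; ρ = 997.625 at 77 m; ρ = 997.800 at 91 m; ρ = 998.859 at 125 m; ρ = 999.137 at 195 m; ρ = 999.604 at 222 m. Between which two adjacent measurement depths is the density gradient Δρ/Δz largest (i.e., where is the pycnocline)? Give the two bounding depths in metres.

91–125 m

Compute the density gradient over each adjacent pair:
  64–77 m: Δρ/Δz = 0.058/13 = 4.5 × 10⁻³ kg m⁻⁴
  77–91 m: Δρ/Δz = 0.175/14 = 0.012 kg m⁻⁴
  91–125 m: Δρ/Δz = 1.059/34 = 0.031 kg m⁻⁴
  125–195 m: Δρ/Δz = 0.278/70 = 4.0 × 10⁻³ kg m⁻⁴
  195–222 m: Δρ/Δz = 0.467/27 = 0.017 kg m⁻⁴
The largest gradient is in the 91–125 m interval — the pycnocline.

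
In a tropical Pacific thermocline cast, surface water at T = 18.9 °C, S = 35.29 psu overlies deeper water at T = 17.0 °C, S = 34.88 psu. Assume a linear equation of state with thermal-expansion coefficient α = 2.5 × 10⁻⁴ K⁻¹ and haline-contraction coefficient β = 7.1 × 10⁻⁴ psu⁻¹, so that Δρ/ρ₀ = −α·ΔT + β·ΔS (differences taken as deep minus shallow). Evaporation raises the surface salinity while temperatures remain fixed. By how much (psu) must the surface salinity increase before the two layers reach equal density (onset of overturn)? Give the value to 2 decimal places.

Neutral buoyancy requires −α(T_deep − T_surf) + β(S_deep − S_surf′) = 0.
S_surf′ = S_deep − (α/β)·ΔT = 34.88 − (2.5 × 10⁻⁴/7.1 × 10⁻⁴)·(-1.9) = 35.5490 psu.
Increase required: 35.5490 − 35.29 = 0.2590 psu.

0.26 psu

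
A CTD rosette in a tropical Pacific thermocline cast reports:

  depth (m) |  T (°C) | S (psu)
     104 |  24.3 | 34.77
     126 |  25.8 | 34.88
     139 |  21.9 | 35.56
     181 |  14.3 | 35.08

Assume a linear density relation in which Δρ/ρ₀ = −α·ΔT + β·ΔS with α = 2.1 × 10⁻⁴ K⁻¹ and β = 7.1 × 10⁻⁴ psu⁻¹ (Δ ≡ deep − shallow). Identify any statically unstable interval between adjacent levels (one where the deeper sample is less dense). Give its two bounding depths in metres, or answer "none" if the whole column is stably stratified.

104–126 m

Evaluate Δρ/ρ₀ = −αΔT + βΔS across each adjacent pair:
  104–126 m: −αΔT+βΔS = −(2.1 × 10⁻⁴)(+1.5)+(7.1 × 10⁻⁴)(+0.11) = -2.4 × 10⁻⁴ → UNSTABLE
  126–139 m: −αΔT+βΔS = −(2.1 × 10⁻⁴)(-3.9)+(7.1 × 10⁻⁴)(+0.68) = 1.3 × 10⁻³ → stable
  139–181 m: −αΔT+βΔS = −(2.1 × 10⁻⁴)(-7.6)+(7.1 × 10⁻⁴)(-0.48) = 1.3 × 10⁻³ → stable
The 104–126 m interval has Δρ < 0: lighter water underlies denser water.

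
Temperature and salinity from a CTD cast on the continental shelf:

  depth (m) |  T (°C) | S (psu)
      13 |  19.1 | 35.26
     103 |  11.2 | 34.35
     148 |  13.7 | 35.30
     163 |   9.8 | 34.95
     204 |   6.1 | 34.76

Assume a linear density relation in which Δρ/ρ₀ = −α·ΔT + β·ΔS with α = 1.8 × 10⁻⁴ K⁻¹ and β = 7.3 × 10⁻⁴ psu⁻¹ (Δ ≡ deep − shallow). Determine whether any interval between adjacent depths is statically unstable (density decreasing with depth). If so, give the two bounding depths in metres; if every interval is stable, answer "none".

Evaluate Δρ/ρ₀ = −αΔT + βΔS across each adjacent pair:
  13–103 m: −αΔT+βΔS = −(1.8 × 10⁻⁴)(-7.9)+(7.3 × 10⁻⁴)(-0.91) = 7.6 × 10⁻⁴ → stable
  103–148 m: −αΔT+βΔS = −(1.8 × 10⁻⁴)(+2.5)+(7.3 × 10⁻⁴)(+0.95) = 2.4 × 10⁻⁴ → stable
  148–163 m: −αΔT+βΔS = −(1.8 × 10⁻⁴)(-3.9)+(7.3 × 10⁻⁴)(-0.35) = 4.5 × 10⁻⁴ → stable
  163–204 m: −αΔT+βΔS = −(1.8 × 10⁻⁴)(-3.7)+(7.3 × 10⁻⁴)(-0.19) = 5.3 × 10⁻⁴ → stable
Every interval has Δρ > 0: the column is stably stratified throughout.

none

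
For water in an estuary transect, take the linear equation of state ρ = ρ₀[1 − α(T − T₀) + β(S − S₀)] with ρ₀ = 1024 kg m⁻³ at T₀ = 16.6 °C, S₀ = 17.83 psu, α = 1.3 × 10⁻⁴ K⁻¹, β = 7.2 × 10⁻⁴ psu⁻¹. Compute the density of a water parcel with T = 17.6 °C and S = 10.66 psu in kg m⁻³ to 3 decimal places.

T − T₀ = +1.0 K, S − S₀ = -7.17 psu.
Bracket = 1 − α·(+1.0) + β·(-7.17) = 1 + (-5.2924 × 10⁻³) = 0.9947076.
ρ = 1024 × 0.9947076 = 1018.581 kg m⁻³.

1018.581 kg m⁻³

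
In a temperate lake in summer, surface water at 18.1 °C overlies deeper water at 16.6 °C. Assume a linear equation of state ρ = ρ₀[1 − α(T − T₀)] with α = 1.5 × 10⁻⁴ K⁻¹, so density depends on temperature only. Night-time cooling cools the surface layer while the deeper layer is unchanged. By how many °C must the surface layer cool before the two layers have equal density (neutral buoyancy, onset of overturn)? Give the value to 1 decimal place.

1.5 °C

With temperature the only control, equal density requires T_surf′ = T_deep.
T_surf′ = 16.6 °C.
Cooling required: 18.1 − 16.6 = 1.5 °C.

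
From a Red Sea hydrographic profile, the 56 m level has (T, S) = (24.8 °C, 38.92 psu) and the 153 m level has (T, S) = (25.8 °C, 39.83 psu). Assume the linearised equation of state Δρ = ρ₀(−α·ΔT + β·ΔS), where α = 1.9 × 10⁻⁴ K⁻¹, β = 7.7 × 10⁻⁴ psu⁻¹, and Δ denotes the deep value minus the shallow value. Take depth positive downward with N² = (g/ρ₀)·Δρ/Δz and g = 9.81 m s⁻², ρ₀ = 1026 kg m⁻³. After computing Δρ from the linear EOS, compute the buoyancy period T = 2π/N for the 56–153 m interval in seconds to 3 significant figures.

874 s

ΔT = +1.0 K, ΔS = +0.91 psu (deep − shallow).
Δρ/ρ₀ = −αΔT + βΔS = -1.90 × 10⁻⁴ + 7.007 × 10⁻⁴ = 5.107 × 10⁻⁴, so Δρ ≈ 0.5240 kg m⁻³.
N² = (g/ρ₀)·Δρ/Δz = g·(Δρ/ρ₀)/Δz = 9.81 × 5.107 × 10⁻⁴ / 97 = 5.1649 × 10⁻⁵ s⁻².
N = √(5.1649 × 10⁻⁵) = 7.1867 × 10⁻³ rad s⁻¹ → T = 2π/N = 874.28 s ≈ 874 s.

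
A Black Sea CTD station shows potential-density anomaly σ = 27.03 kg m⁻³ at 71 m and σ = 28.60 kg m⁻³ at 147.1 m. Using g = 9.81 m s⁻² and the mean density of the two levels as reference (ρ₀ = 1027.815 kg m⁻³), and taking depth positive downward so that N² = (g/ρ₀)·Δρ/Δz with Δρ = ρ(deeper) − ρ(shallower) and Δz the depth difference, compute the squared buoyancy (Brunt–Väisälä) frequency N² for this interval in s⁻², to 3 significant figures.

Δρ = 1028.60 − 1027.03 = 1.57 kg m⁻³ over Δz = 147.1 − 71 = 76.1 m.
N² = (9.81/1027.815) × (1.57/76.1) = 1.9691 × 10⁻⁴ s⁻² ≈ 1.97 × 10⁻⁴ s⁻².

1.97 × 10⁻⁴ s⁻²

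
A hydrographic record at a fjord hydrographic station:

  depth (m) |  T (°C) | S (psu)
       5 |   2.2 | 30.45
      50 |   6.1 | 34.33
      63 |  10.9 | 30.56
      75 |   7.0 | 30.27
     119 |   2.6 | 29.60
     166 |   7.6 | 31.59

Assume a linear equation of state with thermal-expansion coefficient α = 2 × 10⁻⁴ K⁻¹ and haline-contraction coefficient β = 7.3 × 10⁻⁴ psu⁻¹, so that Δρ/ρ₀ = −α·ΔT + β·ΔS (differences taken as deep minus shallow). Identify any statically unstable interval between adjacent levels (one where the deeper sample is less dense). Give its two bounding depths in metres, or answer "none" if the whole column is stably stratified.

Evaluate Δρ/ρ₀ = −αΔT + βΔS across each adjacent pair:
  5–50 m: −αΔT+βΔS = −(2 × 10⁻⁴)(+3.9)+(7.3 × 10⁻⁴)(+3.88) = 2.1 × 10⁻³ → stable
  50–63 m: −αΔT+βΔS = −(2 × 10⁻⁴)(+4.8)+(7.3 × 10⁻⁴)(-3.77) = -3.7 × 10⁻³ → UNSTABLE
  63–75 m: −αΔT+βΔS = −(2 × 10⁻⁴)(-3.9)+(7.3 × 10⁻⁴)(-0.29) = 5.7 × 10⁻⁴ → stable
  75–119 m: −αΔT+βΔS = −(2 × 10⁻⁴)(-4.4)+(7.3 × 10⁻⁴)(-0.67) = 3.9 × 10⁻⁴ → stable
  119–166 m: −αΔT+βΔS = −(2 × 10⁻⁴)(+5.0)+(7.3 × 10⁻⁴)(+1.99) = 4.5 × 10⁻⁴ → stable
The 50–63 m interval has Δρ < 0: lighter water underlies denser water.

50–63 m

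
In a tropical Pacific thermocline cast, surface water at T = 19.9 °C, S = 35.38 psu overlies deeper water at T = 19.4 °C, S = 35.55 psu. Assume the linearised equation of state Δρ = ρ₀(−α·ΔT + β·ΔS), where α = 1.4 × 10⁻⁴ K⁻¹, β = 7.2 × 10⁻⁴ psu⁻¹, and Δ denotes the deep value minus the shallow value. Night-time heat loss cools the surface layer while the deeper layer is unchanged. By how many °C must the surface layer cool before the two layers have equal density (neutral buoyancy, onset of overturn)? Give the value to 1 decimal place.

Neutral buoyancy requires Δρ = 0, i.e. −α(T_deep − T_surf′) + β(S_deep − S_surf) = 0.
T_surf′ = T_deep − (β/α)·ΔS = 19.4 − (7.2 × 10⁻⁴/1.4 × 10⁻⁴)·(+0.17) = 18.526 °C.
Cooling required: 19.9 − (18.526) = 1.374 °C.

1.4 °C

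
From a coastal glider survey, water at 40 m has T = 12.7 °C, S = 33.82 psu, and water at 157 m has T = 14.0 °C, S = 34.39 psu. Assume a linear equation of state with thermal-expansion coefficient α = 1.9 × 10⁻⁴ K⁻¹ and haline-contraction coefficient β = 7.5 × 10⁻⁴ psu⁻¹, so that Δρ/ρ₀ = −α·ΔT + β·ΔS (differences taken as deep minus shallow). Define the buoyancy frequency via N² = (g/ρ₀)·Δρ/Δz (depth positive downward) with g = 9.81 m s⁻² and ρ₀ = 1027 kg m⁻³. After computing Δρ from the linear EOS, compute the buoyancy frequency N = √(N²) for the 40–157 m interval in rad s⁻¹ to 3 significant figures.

ΔT = +1.3 K, ΔS = +0.57 psu (deep − shallow).
Δρ/ρ₀ = −αΔT + βΔS = -2.47 × 10⁻⁴ + 4.275 × 10⁻⁴ = 1.805 × 10⁻⁴, so Δρ ≈ 0.1854 kg m⁻³.
N² = (g/ρ₀)·Δρ/Δz = g·(Δρ/ρ₀)/Δz = 9.81 × 1.805 × 10⁻⁴ / 117 = 1.5134 × 10⁻⁵ s⁻².
N = √(1.5134 × 10⁻⁵) = 3.8902 × 10⁻³ rad s⁻¹ ≈ 3.89 × 10⁻³ rad s⁻¹.

3.89 × 10⁻³ rad s⁻¹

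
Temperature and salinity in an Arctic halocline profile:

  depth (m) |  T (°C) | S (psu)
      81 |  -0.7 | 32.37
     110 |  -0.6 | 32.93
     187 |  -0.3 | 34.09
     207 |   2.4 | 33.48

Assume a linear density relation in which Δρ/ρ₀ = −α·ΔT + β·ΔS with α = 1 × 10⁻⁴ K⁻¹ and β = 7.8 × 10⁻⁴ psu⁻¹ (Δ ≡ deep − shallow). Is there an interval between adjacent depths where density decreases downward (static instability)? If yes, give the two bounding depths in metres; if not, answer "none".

187–207 m

Evaluate Δρ/ρ₀ = −αΔT + βΔS across each adjacent pair:
  81–110 m: −αΔT+βΔS = −(1 × 10⁻⁴)(+0.1)+(7.8 × 10⁻⁴)(+0.56) = 4.3 × 10⁻⁴ → stable
  110–187 m: −αΔT+βΔS = −(1 × 10⁻⁴)(+0.3)+(7.8 × 10⁻⁴)(+1.16) = 8.7 × 10⁻⁴ → stable
  187–207 m: −αΔT+βΔS = −(1 × 10⁻⁴)(+2.7)+(7.8 × 10⁻⁴)(-0.61) = -7.5 × 10⁻⁴ → UNSTABLE
The 187–207 m interval has Δρ < 0: lighter water underlies denser water.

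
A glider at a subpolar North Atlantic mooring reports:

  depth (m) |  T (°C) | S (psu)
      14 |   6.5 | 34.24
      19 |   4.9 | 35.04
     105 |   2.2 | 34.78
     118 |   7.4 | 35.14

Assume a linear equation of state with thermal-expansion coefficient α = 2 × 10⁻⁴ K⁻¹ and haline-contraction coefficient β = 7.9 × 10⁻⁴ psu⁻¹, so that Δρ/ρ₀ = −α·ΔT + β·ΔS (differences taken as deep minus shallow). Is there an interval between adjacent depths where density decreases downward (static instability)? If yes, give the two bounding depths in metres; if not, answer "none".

105–118 m

Evaluate Δρ/ρ₀ = −αΔT + βΔS across each adjacent pair:
  14–19 m: −αΔT+βΔS = −(2 × 10⁻⁴)(-1.6)+(7.9 × 10⁻⁴)(+0.80) = 9.5 × 10⁻⁴ → stable
  19–105 m: −αΔT+βΔS = −(2 × 10⁻⁴)(-2.7)+(7.9 × 10⁻⁴)(-0.26) = 3.3 × 10⁻⁴ → stable
  105–118 m: −αΔT+βΔS = −(2 × 10⁻⁴)(+5.2)+(7.9 × 10⁻⁴)(+0.36) = -7.6 × 10⁻⁴ → UNSTABLE
The 105–118 m interval has Δρ < 0: lighter water underlies denser water.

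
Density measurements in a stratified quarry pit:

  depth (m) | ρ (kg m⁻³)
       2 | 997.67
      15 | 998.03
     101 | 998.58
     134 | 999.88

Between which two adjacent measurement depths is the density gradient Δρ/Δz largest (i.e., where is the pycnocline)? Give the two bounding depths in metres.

Compute the density gradient over each adjacent pair:
  2–15 m: Δρ/Δz = 0.36/13 = 0.028 kg m⁻⁴
  15–101 m: Δρ/Δz = 0.55/86 = 6.4 × 10⁻³ kg m⁻⁴
  101–134 m: Δρ/Δz = 1.30/33 = 0.039 kg m⁻⁴
The largest gradient is in the 101–134 m interval — the pycnocline.

101–134 m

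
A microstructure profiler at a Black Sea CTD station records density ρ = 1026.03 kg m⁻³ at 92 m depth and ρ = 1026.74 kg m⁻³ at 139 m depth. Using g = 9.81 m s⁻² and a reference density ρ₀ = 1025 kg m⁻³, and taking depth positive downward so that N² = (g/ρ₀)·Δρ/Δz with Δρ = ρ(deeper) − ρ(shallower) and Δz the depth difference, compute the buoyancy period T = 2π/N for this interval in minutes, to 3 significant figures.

8.71 min

Δρ = 1026.74 − 1026.03 = 0.71 kg m⁻³ over Δz = 139 − 92 = 47 m.
N² = (9.81/1025) × (0.71/47) = 1.4458 × 10⁻⁴ s⁻².
N = √(1.4458 × 10⁻⁴) = 0.012024 rad s⁻¹, so T = 2π/N = 522.55 s = 8.7092 min ≈ 8.71 min.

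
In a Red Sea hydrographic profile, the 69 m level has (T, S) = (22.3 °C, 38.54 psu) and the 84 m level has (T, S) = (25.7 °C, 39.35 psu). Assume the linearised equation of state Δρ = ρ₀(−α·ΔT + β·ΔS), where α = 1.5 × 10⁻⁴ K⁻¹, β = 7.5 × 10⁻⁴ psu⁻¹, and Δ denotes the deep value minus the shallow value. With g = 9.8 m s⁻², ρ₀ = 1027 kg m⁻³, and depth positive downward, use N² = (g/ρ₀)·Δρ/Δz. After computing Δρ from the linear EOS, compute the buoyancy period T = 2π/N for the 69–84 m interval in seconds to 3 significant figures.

ΔT = +3.4 K, ΔS = +0.81 psu (deep − shallow).
Δρ/ρ₀ = −αΔT + βΔS = -5.10 × 10⁻⁴ + 6.075 × 10⁻⁴ = 9.75 × 10⁻⁵, so Δρ ≈ 0.1001 kg m⁻³.
N² = (g/ρ₀)·Δρ/Δz = g·(Δρ/ρ₀)/Δz = 9.8 × 9.75 × 10⁻⁵ / 15 = 6.3700 × 10⁻⁵ s⁻².
N = √(6.3700 × 10⁻⁵) = 7.9812 × 10⁻³ rad s⁻¹ → T = 2π/N = 787.25 s ≈ 787 s.

787 s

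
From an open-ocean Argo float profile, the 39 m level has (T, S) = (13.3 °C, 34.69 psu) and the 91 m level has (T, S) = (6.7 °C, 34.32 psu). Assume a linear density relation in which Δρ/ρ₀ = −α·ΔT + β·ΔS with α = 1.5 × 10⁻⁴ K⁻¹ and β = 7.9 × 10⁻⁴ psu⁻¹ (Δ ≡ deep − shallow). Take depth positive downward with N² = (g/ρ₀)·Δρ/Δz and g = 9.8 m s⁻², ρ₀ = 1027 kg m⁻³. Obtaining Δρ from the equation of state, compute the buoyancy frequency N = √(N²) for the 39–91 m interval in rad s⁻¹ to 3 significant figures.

0.0115 rad s⁻¹

ΔT = -6.6 K, ΔS = -0.37 psu (deep − shallow).
Δρ/ρ₀ = −αΔT + βΔS = 9.90 × 10⁻⁴ − 2.923 × 10⁻⁴ = 6.977 × 10⁻⁴, so Δρ ≈ 0.7165 kg m⁻³.
N² = (g/ρ₀)·Δρ/Δz = g·(Δρ/ρ₀)/Δz = 9.8 × 6.977 × 10⁻⁴ / 52 = 1.3149 × 10⁻⁴ s⁻².
N = √(1.3149 × 10⁻⁴) = 0.011467 rad s⁻¹ ≈ 0.0115 rad s⁻¹.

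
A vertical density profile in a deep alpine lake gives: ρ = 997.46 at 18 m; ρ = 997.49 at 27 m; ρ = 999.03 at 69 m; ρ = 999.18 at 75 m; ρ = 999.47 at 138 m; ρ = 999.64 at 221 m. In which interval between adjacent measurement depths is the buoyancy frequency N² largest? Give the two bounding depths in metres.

27–69 m

Compute the density gradient over each adjacent pair:
  18–27 m: Δρ/Δz = 0.03/9 = 3.3 × 10⁻³ kg m⁻⁴
  27–69 m: Δρ/Δz = 1.54/42 = 0.037 kg m⁻⁴
  69–75 m: Δρ/Δz = 0.15/6 = 0.025 kg m⁻⁴
  75–138 m: Δρ/Δz = 0.29/63 = 4.6 × 10⁻³ kg m⁻⁴
  138–221 m: Δρ/Δz = 0.17/83 = 2.0 × 10⁻³ kg m⁻⁴
The largest gradient is in the 27–69 m interval — the pycnocline.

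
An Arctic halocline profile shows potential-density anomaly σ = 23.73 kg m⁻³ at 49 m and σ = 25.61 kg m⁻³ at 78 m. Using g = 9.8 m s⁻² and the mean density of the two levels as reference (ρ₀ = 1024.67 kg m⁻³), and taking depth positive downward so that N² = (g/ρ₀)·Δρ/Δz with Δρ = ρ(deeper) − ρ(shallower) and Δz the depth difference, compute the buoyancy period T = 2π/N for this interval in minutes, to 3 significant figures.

4.21 min

Δρ = 1025.61 − 1023.73 = 1.88 kg m⁻³ over Δz = 78 − 49 = 29 m.
N² = (9.8/1024.67) × (1.88/29) = 6.2001 × 10⁻⁴ s⁻².
N = √(6.2001 × 10⁻⁴) = 0.024900 rad s⁻¹, so T = 2π/N = 252.34 s = 4.2057 min ≈ 4.21 min.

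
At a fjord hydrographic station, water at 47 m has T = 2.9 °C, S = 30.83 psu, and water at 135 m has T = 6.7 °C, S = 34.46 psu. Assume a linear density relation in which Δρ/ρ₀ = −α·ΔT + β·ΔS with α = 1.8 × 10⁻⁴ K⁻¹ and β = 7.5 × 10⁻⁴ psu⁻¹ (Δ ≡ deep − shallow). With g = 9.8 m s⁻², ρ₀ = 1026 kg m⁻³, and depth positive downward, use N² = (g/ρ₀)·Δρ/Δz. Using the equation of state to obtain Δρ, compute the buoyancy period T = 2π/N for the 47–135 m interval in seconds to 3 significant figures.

417 s

ΔT = +3.8 K, ΔS = +3.63 psu (deep − shallow).
Δρ/ρ₀ = −αΔT + βΔS = -6.84 × 10⁻⁴ + 2.7225 × 10⁻³ = 2.0385 × 10⁻³, so Δρ ≈ 2.092 kg m⁻³.
N² = (g/ρ₀)·Δρ/Δz = g·(Δρ/ρ₀)/Δz = 9.8 × 2.0385 × 10⁻³ / 88 = 2.2701 × 10⁻⁴ s⁻².
N = √(2.2701 × 10⁻⁴) = 0.015067 rad s⁻¹ → T = 2π/N = 417.02 s ≈ 417 s.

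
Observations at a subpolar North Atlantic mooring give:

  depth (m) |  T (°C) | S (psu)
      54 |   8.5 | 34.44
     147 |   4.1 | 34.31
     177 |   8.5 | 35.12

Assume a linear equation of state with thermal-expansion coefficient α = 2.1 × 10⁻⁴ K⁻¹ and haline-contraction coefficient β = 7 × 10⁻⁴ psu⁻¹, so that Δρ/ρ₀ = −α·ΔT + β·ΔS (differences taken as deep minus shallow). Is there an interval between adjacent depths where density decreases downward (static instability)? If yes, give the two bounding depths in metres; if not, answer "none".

Evaluate Δρ/ρ₀ = −αΔT + βΔS across each adjacent pair:
  54–147 m: −αΔT+βΔS = −(2.1 × 10⁻⁴)(-4.4)+(7 × 10⁻⁴)(-0.13) = 8.3 × 10⁻⁴ → stable
  147–177 m: −αΔT+βΔS = −(2.1 × 10⁻⁴)(+4.4)+(7 × 10⁻⁴)(+0.81) = -3.6 × 10⁻⁴ → UNSTABLE
The 147–177 m interval has Δρ < 0: lighter water underlies denser water.

147–177 m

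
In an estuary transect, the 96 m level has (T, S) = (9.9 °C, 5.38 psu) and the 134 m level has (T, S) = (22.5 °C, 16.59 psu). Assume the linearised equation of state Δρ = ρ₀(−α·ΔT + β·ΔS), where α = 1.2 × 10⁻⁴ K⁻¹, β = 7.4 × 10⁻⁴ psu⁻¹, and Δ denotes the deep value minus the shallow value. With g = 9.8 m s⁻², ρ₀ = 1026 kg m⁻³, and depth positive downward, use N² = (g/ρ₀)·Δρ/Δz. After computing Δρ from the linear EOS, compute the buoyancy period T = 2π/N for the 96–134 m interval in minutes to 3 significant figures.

ΔT = +12.6 K, ΔS = +11.21 psu (deep − shallow).
Δρ/ρ₀ = −αΔT + βΔS = -1.512 × 10⁻³ + 8.2954 × 10⁻³ = 6.7834 × 10⁻³, so Δρ ≈ 6.960 kg m⁻³.
N² = (g/ρ₀)·Δρ/Δz = g·(Δρ/ρ₀)/Δz = 9.8 × 6.7834 × 10⁻³ / 38 = 1.7494 × 10⁻³ s⁻².
N = √(1.7494 × 10⁻³) = 0.041826 rad s⁻¹ → T = 2π/N = 150.22 s = 2.5037 min ≈ 2.50 min.

2.50 min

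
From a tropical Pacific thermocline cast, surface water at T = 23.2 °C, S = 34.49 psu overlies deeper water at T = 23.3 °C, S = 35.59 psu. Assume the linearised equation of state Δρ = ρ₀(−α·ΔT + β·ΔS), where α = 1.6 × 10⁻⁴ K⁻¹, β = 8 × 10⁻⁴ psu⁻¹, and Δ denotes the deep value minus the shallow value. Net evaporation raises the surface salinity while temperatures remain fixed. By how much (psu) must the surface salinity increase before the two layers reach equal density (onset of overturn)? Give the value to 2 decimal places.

1.08 psu

Neutral buoyancy requires −α(T_deep − T_surf) + β(S_deep − S_surf′) = 0.
S_surf′ = S_deep − (α/β)·ΔT = 35.59 − (1.6 × 10⁻⁴/8 × 10⁻⁴)·(+0.1) = 35.5700 psu.
Increase required: 35.5700 − 34.49 = 1.0800 psu.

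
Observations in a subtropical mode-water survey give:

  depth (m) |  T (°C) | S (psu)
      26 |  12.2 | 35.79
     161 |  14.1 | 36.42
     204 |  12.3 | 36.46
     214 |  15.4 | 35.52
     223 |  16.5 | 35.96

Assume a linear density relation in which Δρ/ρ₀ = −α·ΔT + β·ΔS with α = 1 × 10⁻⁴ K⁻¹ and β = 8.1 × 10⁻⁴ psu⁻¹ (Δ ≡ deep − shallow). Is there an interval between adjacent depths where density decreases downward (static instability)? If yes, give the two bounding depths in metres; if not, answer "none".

204–214 m

Evaluate Δρ/ρ₀ = −αΔT + βΔS across each adjacent pair:
  26–161 m: −αΔT+βΔS = −(1 × 10⁻⁴)(+1.9)+(8.1 × 10⁻⁴)(+0.63) = 3.2 × 10⁻⁴ → stable
  161–204 m: −αΔT+βΔS = −(1 × 10⁻⁴)(-1.8)+(8.1 × 10⁻⁴)(+0.04) = 2.1 × 10⁻⁴ → stable
  204–214 m: −αΔT+βΔS = −(1 × 10⁻⁴)(+3.1)+(8.1 × 10⁻⁴)(-0.94) = -1.1 × 10⁻³ → UNSTABLE
  214–223 m: −αΔT+βΔS = −(1 × 10⁻⁴)(+1.1)+(8.1 × 10⁻⁴)(+0.44) = 2.5 × 10⁻⁴ → stable
The 204–214 m interval has Δρ < 0: lighter water underlies denser water.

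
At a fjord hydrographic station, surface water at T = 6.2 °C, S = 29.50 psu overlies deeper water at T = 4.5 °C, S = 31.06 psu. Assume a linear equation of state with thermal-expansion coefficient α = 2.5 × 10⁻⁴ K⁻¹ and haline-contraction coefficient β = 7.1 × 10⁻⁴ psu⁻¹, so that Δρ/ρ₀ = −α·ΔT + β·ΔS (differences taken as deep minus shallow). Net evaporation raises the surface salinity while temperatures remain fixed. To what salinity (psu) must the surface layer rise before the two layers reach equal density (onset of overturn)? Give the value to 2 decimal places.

31.66 psu

Neutral buoyancy requires −α(T_deep − T_surf) + β(S_deep − S_surf′) = 0.
S_surf′ = S_deep − (α/β)·ΔT = 31.06 − (2.5 × 10⁻⁴/7.1 × 10⁻⁴)·(-1.7) = 31.6586 psu.
Increase required: 31.6586 − 29.50 = 2.1586 psu.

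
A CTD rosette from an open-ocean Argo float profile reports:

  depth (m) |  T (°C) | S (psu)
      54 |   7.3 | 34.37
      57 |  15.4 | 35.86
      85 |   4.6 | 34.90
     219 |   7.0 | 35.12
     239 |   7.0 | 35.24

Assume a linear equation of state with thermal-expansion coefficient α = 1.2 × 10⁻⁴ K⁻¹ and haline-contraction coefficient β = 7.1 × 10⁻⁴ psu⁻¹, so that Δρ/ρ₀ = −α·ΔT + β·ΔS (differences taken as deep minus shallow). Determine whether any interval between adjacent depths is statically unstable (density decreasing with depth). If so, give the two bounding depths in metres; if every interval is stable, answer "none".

Evaluate Δρ/ρ₀ = −αΔT + βΔS across each adjacent pair:
  54–57 m: −αΔT+βΔS = −(1.2 × 10⁻⁴)(+8.1)+(7.1 × 10⁻⁴)(+1.49) = 8.6 × 10⁻⁵ → stable
  57–85 m: −αΔT+βΔS = −(1.2 × 10⁻⁴)(-10.8)+(7.1 × 10⁻⁴)(-0.96) = 6.1 × 10⁻⁴ → stable
  85–219 m: −αΔT+βΔS = −(1.2 × 10⁻⁴)(+2.4)+(7.1 × 10⁻⁴)(+0.22) = -1.3 × 10⁻⁴ → UNSTABLE
  219–239 m: −αΔT+βΔS = −(1.2 × 10⁻⁴)(+0.0)+(7.1 × 10⁻⁴)(+0.12) = 8.5 × 10⁻⁵ → stable
The 85–219 m interval has Δρ < 0: lighter water underlies denser water.

85–219 m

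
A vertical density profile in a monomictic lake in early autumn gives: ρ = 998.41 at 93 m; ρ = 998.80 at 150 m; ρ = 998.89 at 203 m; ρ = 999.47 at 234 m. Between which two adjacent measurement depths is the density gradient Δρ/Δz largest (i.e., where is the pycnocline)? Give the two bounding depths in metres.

Compute the density gradient over each adjacent pair:
  93–150 m: Δρ/Δz = 0.39/57 = 6.8 × 10⁻³ kg m⁻⁴
  150–203 m: Δρ/Δz = 0.09/53 = 1.7 × 10⁻³ kg m⁻⁴
  203–234 m: Δρ/Δz = 0.58/31 = 0.019 kg m⁻⁴
The largest gradient is in the 203–234 m interval — the pycnocline.

203–234 m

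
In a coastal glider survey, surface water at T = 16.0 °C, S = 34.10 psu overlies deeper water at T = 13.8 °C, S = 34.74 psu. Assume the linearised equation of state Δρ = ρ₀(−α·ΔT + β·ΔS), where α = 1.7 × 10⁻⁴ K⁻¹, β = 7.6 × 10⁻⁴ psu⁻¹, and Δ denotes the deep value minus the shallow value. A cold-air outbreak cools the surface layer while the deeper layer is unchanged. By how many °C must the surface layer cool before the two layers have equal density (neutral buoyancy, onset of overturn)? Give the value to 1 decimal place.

5.1 °C

Neutral buoyancy requires Δρ = 0, i.e. −α(T_deep − T_surf′) + β(S_deep − S_surf) = 0.
T_surf′ = T_deep − (β/α)·ΔS = 13.8 − (7.6 × 10⁻⁴/1.7 × 10⁻⁴)·(+0.64) = 10.939 °C.
Cooling required: 16.0 − (10.939) = 5.061 °C.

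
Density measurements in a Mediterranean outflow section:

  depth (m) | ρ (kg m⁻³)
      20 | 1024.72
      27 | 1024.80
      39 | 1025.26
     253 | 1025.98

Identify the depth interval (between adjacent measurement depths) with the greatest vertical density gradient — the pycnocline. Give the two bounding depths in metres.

Compute the density gradient over each adjacent pair:
  20–27 m: Δρ/Δz = 0.08/7 = 0.011 kg m⁻⁴
  27–39 m: Δρ/Δz = 0.46/12 = 0.038 kg m⁻⁴
  39–253 m: Δρ/Δz = 0.72/214 = 3.4 × 10⁻³ kg m⁻⁴
The largest gradient is in the 27–39 m interval — the pycnocline.

27–39 m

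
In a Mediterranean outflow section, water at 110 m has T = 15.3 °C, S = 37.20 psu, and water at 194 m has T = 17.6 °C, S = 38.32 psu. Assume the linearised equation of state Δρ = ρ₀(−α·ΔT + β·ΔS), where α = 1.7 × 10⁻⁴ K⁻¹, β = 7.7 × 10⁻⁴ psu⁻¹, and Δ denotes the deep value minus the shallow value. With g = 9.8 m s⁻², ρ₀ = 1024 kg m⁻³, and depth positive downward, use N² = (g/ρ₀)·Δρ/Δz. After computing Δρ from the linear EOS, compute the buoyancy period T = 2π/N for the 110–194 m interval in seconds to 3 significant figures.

847 s

ΔT = +2.3 K, ΔS = +1.12 psu (deep − shallow).
Δρ/ρ₀ = −αΔT + βΔS = -3.91 × 10⁻⁴ + 8.624 × 10⁻⁴ = 4.714 × 10⁻⁴, so Δρ ≈ 0.4827 kg m⁻³.
N² = (g/ρ₀)·Δρ/Δz = g·(Δρ/ρ₀)/Δz = 9.8 × 4.714 × 10⁻⁴ / 84 = 5.4997 × 10⁻⁵ s⁻².
N = √(5.4997 × 10⁻⁵) = 7.4160 × 10⁻³ rad s⁻¹ → T = 2π/N = 847.25 s ≈ 847 s.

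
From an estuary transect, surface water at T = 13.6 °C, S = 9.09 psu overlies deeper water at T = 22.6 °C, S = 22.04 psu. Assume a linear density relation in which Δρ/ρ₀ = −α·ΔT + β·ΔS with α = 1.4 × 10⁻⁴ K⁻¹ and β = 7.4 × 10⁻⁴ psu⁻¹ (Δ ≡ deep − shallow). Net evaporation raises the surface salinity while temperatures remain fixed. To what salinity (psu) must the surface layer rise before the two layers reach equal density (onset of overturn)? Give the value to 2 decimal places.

20.34 psu

Neutral buoyancy requires −α(T_deep − T_surf) + β(S_deep − S_surf′) = 0.
S_surf′ = S_deep − (α/β)·ΔT = 22.04 − (1.4 × 10⁻⁴/7.4 × 10⁻⁴)·(+9.0) = 20.3373 psu.
Increase required: 20.3373 − 9.09 = 11.2473 psu.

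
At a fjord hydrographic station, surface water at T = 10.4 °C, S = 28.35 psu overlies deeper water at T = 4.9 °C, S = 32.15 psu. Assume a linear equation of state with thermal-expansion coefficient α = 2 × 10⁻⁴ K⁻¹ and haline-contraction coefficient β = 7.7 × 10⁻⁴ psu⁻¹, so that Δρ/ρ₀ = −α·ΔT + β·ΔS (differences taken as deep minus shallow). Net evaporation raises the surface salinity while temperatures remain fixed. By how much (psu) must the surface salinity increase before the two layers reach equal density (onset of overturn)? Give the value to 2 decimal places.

Neutral buoyancy requires −α(T_deep − T_surf) + β(S_deep − S_surf′) = 0.
S_surf′ = S_deep − (α/β)·ΔT = 32.15 − (2 × 10⁻⁴/7.7 × 10⁻⁴)·(-5.5) = 33.5786 psu.
Increase required: 33.5786 − 28.35 = 5.2286 psu.

5.23 psu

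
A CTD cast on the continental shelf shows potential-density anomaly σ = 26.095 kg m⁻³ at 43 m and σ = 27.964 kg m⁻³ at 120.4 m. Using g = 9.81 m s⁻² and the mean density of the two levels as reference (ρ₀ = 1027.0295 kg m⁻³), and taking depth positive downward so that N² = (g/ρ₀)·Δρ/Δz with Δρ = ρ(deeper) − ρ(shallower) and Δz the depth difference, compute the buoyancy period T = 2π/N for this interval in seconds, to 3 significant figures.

414 s

Δρ = 1027.964 − 1026.095 = 1.869 kg m⁻³ over Δz = 120.4 − 43 = 77.4 m.
N² = (9.81/1027.0295) × (1.869/77.4) = 2.3065 × 10⁻⁴ s⁻².
N = √(2.3065 × 10⁻⁴) = 0.015187 rad s⁻¹, so T = 2π/N = 413.72 s ≈ 414 s.
Since Δρ > 0 the layer is stably stratified.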